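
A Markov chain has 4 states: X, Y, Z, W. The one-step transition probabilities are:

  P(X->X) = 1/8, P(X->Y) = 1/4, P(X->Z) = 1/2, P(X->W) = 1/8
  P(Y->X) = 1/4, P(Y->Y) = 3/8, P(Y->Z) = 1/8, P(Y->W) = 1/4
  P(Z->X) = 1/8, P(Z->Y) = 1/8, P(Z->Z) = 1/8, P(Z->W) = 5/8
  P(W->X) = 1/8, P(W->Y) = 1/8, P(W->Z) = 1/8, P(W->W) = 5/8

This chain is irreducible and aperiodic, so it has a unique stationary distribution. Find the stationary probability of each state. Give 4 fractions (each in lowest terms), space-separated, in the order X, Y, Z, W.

The stationary distribution satisfies pi = pi * P, i.e.:
  pi_X = 1/8*pi_X + 1/4*pi_Y + 1/8*pi_Z + 1/8*pi_W
  pi_Y = 1/4*pi_X + 3/8*pi_Y + 1/8*pi_Z + 1/8*pi_W
  pi_Z = 1/2*pi_X + 1/8*pi_Y + 1/8*pi_Z + 1/8*pi_W
  pi_W = 1/8*pi_X + 1/4*pi_Y + 5/8*pi_Z + 5/8*pi_W
with normalization: pi_X + pi_Y + pi_Z + pi_W = 1.

Using the first 3 balance equations plus normalization, the linear system A*pi = b is:
  [-7/8, 1/4, 1/8, 1/8] . pi = 0
  [1/4, -5/8, 1/8, 1/8] . pi = 0
  [1/2, 1/8, -7/8, 1/8] . pi = 0
  [1, 1, 1, 1] . pi = 1

Solving yields:
  pi_X = 7/47
  pi_Y = 9/47
  pi_Z = 17/94
  pi_W = 45/94

Verification (pi * P):
  7/47*1/8 + 9/47*1/4 + 17/94*1/8 + 45/94*1/8 = 7/47 = pi_X  (ok)
  7/47*1/4 + 9/47*3/8 + 17/94*1/8 + 45/94*1/8 = 9/47 = pi_Y  (ok)
  7/47*1/2 + 9/47*1/8 + 17/94*1/8 + 45/94*1/8 = 17/94 = pi_Z  (ok)
  7/47*1/8 + 9/47*1/4 + 17/94*5/8 + 45/94*5/8 = 45/94 = pi_W  (ok)

Answer: 7/47 9/47 17/94 45/94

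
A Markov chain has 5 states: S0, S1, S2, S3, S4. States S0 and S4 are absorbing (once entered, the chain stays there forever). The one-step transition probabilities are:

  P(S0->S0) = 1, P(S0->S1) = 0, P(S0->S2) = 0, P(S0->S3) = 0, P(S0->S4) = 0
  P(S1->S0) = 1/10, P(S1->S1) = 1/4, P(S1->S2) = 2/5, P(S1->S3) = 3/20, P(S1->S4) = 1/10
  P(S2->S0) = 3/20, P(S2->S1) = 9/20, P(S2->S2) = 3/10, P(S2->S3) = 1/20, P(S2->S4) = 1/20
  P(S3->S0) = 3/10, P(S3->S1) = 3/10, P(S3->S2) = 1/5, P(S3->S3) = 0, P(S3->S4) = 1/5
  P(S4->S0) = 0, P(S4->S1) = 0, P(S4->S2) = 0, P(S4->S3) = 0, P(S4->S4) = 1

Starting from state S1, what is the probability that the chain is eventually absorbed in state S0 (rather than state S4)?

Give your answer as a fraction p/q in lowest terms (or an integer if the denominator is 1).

Let a_i = P(absorbed in S0 | start in state i).
Boundary conditions: a_S0 = 1, a_S4 = 0.
For each transient state i, a_i = sum_j P(i->j) * a_j:
  a_S1 = 1/10*a_S0 + 1/4*a_S1 + 2/5*a_S2 + 3/20*a_S3 + 1/10*a_S4
  a_S2 = 3/20*a_S0 + 9/20*a_S1 + 3/10*a_S2 + 1/20*a_S3 + 1/20*a_S4
  a_S3 = 3/10*a_S0 + 3/10*a_S1 + 1/5*a_S2 + 0*a_S3 + 1/5*a_S4

Substituting a_S0 = 1 and a_S4 = 0, rearrange to (I - Q) a = r where r[i] = P(i -> S0):
  [3/4, -2/5, -3/20] . (a_S1, a_S2, a_S3) = 1/10
  [-9/20, 7/10, -1/20] . (a_S1, a_S2, a_S3) = 3/20
  [-3/10, -1/5, 1] . (a_S1, a_S2, a_S3) = 3/10

Solving yields:
  a_S1 = 114/191
  a_S2 = 245/382
  a_S3 = 116/191

Starting state is S1, so the absorption probability is a_S1 = 114/191.

Answer: 114/191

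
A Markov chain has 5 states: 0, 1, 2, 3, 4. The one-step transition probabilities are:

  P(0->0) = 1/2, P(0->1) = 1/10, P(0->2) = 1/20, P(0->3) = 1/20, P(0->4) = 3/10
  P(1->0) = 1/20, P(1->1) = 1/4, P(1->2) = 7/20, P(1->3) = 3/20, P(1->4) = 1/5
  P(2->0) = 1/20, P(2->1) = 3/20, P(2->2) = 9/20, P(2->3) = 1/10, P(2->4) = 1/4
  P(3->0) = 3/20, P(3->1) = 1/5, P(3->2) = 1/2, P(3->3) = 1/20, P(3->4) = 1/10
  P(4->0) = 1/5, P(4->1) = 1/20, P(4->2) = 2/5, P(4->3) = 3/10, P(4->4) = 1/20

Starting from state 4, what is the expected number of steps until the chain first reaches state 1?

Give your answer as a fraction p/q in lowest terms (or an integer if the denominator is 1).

Let h_i = expected steps to first reach 1 from state i.
Boundary: h_1 = 0.
First-step equations for the other states:
  h_0 = 1 + 1/2*h_0 + 1/10*h_1 + 1/20*h_2 + 1/20*h_3 + 3/10*h_4
  h_2 = 1 + 1/20*h_0 + 3/20*h_1 + 9/20*h_2 + 1/10*h_3 + 1/4*h_4
  h_3 = 1 + 3/20*h_0 + 1/5*h_1 + 1/2*h_2 + 1/20*h_3 + 1/10*h_4
  h_4 = 1 + 1/5*h_0 + 1/20*h_1 + 2/5*h_2 + 3/10*h_3 + 1/20*h_4

Substituting h_1 = 0 and rearranging gives the linear system (I - Q) h = 1:
  [1/2, -1/20, -1/20, -3/10] . (h_0, h_2, h_3, h_4) = 1
  [-1/20, 11/20, -1/10, -1/4] . (h_0, h_2, h_3, h_4) = 1
  [-3/20, -1/2, 19/20, -1/10] . (h_0, h_2, h_3, h_4) = 1
  [-1/5, -2/5, -3/10, 19/20] . (h_0, h_2, h_3, h_4) = 1

Solving yields:
  h_0 = 3460/401
  h_2 = 28220/3609
  h_3 = 26800/3609
  h_4 = 30700/3609

Starting state is 4, so the expected hitting time is h_4 = 30700/3609.

Answer: 30700/3609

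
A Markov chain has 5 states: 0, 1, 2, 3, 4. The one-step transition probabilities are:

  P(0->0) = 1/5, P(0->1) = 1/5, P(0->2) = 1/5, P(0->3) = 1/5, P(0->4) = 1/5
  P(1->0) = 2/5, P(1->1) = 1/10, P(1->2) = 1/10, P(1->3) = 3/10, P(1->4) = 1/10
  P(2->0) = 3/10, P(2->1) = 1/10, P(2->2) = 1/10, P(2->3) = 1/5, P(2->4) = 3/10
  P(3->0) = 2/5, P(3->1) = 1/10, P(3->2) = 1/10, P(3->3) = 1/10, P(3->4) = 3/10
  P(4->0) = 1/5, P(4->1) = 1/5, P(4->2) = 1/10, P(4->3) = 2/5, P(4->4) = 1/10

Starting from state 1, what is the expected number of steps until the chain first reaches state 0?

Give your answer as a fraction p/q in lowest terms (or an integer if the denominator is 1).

Let h_i = expected steps to first reach 0 from state i.
Boundary: h_0 = 0.
First-step equations for the other states:
  h_1 = 1 + 2/5*h_0 + 1/10*h_1 + 1/10*h_2 + 3/10*h_3 + 1/10*h_4
  h_2 = 1 + 3/10*h_0 + 1/10*h_1 + 1/10*h_2 + 1/5*h_3 + 3/10*h_4
  h_3 = 1 + 2/5*h_0 + 1/10*h_1 + 1/10*h_2 + 1/10*h_3 + 3/10*h_4
  h_4 = 1 + 1/5*h_0 + 1/5*h_1 + 1/10*h_2 + 2/5*h_3 + 1/10*h_4

Substituting h_0 = 0 and rearranging gives the linear system (I - Q) h = 1:
  [9/10, -1/10, -3/10, -1/10] . (h_1, h_2, h_3, h_4) = 1
  [-1/10, 9/10, -1/5, -3/10] . (h_1, h_2, h_3, h_4) = 1
  [-1/10, -1/10, 9/10, -3/10] . (h_1, h_2, h_3, h_4) = 1
  [-1/5, -1/10, -2/5, 9/10] . (h_1, h_2, h_3, h_4) = 1

Solving yields:
  h_1 = 5900/2099
  h_2 = 6710/2099
  h_3 = 6100/2099
  h_4 = 7100/2099

Starting state is 1, so the expected hitting time is h_1 = 5900/2099.

Answer: 5900/2099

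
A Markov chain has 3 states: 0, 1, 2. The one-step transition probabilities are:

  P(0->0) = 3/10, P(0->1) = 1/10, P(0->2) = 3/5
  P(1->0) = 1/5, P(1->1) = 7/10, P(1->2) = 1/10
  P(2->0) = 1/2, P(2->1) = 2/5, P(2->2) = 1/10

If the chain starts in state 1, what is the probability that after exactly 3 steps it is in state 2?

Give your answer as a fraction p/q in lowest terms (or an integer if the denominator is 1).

Answer: 9/40

Derivation:
Computing P^3 by repeated multiplication:
P^1 =
  0: [3/10, 1/10, 3/5]
  1: [1/5, 7/10, 1/10]
  2: [1/2, 2/5, 1/10]
P^2 =
  0: [41/100, 17/50, 1/4]
  1: [1/4, 11/20, 1/5]
  2: [7/25, 37/100, 7/20]
P^3 =
  0: [79/250, 379/1000, 61/200]
  1: [57/200, 49/100, 9/40]
  2: [333/1000, 427/1000, 6/25]

(P^3)[1 -> 2] = 9/40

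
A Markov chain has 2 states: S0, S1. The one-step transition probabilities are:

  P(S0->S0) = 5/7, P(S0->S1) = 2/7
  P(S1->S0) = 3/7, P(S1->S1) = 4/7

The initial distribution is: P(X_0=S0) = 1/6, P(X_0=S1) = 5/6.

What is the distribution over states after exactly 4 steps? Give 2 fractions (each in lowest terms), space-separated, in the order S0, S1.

Answer: 4301/7203 2902/7203

Derivation:
Propagating the distribution step by step (d_{t+1} = d_t * P):
d_0 = (S0=1/6, S1=5/6)
  d_1[S0] = 1/6*5/7 + 5/6*3/7 = 10/21
  d_1[S1] = 1/6*2/7 + 5/6*4/7 = 11/21
d_1 = (S0=10/21, S1=11/21)
  d_2[S0] = 10/21*5/7 + 11/21*3/7 = 83/147
  d_2[S1] = 10/21*2/7 + 11/21*4/7 = 64/147
d_2 = (S0=83/147, S1=64/147)
  d_3[S0] = 83/147*5/7 + 64/147*3/7 = 607/1029
  d_3[S1] = 83/147*2/7 + 64/147*4/7 = 422/1029
d_3 = (S0=607/1029, S1=422/1029)
  d_4[S0] = 607/1029*5/7 + 422/1029*3/7 = 4301/7203
  d_4[S1] = 607/1029*2/7 + 422/1029*4/7 = 2902/7203
d_4 = (S0=4301/7203, S1=2902/7203)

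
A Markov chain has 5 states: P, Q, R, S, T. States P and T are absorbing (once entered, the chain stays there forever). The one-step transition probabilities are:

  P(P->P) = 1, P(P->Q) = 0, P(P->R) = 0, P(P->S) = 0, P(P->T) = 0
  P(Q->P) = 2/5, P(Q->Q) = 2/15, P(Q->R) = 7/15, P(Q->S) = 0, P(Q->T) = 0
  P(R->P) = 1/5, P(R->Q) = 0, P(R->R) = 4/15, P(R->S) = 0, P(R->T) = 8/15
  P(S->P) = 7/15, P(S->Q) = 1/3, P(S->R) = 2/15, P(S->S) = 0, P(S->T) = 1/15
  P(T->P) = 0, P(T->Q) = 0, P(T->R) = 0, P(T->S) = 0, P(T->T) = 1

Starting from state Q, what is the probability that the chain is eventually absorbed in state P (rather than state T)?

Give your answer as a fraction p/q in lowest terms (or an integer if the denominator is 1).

Answer: 87/143

Derivation:
Let a_i = P(absorbed in P | start in state i).
Boundary conditions: a_P = 1, a_T = 0.
For each transient state i, a_i = sum_j P(i->j) * a_j:
  a_Q = 2/5*a_P + 2/15*a_Q + 7/15*a_R + 0*a_S + 0*a_T
  a_R = 1/5*a_P + 0*a_Q + 4/15*a_R + 0*a_S + 8/15*a_T
  a_S = 7/15*a_P + 1/3*a_Q + 2/15*a_R + 0*a_S + 1/15*a_T

Substituting a_P = 1 and a_T = 0, rearrange to (I - Q) a = r where r[i] = P(i -> P):
  [13/15, -7/15, 0] . (a_Q, a_R, a_S) = 2/5
  [0, 11/15, 0] . (a_Q, a_R, a_S) = 1/5
  [-1/3, -2/15, 1] . (a_Q, a_R, a_S) = 7/15

Solving yields:
  a_Q = 87/143
  a_R = 3/11
  a_S = 1514/2145

Starting state is Q, so the absorption probability is a_Q = 87/143.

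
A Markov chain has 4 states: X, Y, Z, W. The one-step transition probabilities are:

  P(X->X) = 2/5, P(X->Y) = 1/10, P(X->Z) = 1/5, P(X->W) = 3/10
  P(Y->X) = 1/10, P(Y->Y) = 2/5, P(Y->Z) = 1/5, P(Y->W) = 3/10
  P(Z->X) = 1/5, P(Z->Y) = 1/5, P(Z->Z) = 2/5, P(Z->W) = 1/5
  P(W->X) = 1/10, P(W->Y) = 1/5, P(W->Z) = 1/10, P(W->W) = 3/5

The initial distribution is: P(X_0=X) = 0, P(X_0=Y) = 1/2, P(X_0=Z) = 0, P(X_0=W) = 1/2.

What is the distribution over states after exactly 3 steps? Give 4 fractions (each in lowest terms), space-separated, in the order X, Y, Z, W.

Answer: 81/500 471/2000 39/200 163/400

Derivation:
Propagating the distribution step by step (d_{t+1} = d_t * P):
d_0 = (X=0, Y=1/2, Z=0, W=1/2)
  d_1[X] = 0*2/5 + 1/2*1/10 + 0*1/5 + 1/2*1/10 = 1/10
  d_1[Y] = 0*1/10 + 1/2*2/5 + 0*1/5 + 1/2*1/5 = 3/10
  d_1[Z] = 0*1/5 + 1/2*1/5 + 0*2/5 + 1/2*1/10 = 3/20
  d_1[W] = 0*3/10 + 1/2*3/10 + 0*1/5 + 1/2*3/5 = 9/20
d_1 = (X=1/10, Y=3/10, Z=3/20, W=9/20)
  d_2[X] = 1/10*2/5 + 3/10*1/10 + 3/20*1/5 + 9/20*1/10 = 29/200
  d_2[Y] = 1/10*1/10 + 3/10*2/5 + 3/20*1/5 + 9/20*1/5 = 1/4
  d_2[Z] = 1/10*1/5 + 3/10*1/5 + 3/20*2/5 + 9/20*1/10 = 37/200
  d_2[W] = 1/10*3/10 + 3/10*3/10 + 3/20*1/5 + 9/20*3/5 = 21/50
d_2 = (X=29/200, Y=1/4, Z=37/200, W=21/50)
  d_3[X] = 29/200*2/5 + 1/4*1/10 + 37/200*1/5 + 21/50*1/10 = 81/500
  d_3[Y] = 29/200*1/10 + 1/4*2/5 + 37/200*1/5 + 21/50*1/5 = 471/2000
  d_3[Z] = 29/200*1/5 + 1/4*1/5 + 37/200*2/5 + 21/50*1/10 = 39/200
  d_3[W] = 29/200*3/10 + 1/4*3/10 + 37/200*1/5 + 21/50*3/5 = 163/400
d_3 = (X=81/500, Y=471/2000, Z=39/200, W=163/400)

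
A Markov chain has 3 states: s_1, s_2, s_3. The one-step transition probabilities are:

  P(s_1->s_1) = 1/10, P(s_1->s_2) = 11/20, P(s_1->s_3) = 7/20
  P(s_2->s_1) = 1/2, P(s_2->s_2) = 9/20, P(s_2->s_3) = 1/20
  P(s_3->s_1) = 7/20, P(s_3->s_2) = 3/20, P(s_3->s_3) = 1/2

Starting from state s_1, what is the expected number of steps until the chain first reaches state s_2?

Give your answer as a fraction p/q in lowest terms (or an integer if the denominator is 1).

Answer: 340/131

Derivation:
Let h_i = expected steps to first reach s_2 from state i.
Boundary: h_s_2 = 0.
First-step equations for the other states:
  h_s_1 = 1 + 1/10*h_s_1 + 11/20*h_s_2 + 7/20*h_s_3
  h_s_3 = 1 + 7/20*h_s_1 + 3/20*h_s_2 + 1/2*h_s_3

Substituting h_s_2 = 0 and rearranging gives the linear system (I - Q) h = 1:
  [9/10, -7/20] . (h_s_1, h_s_3) = 1
  [-7/20, 1/2] . (h_s_1, h_s_3) = 1

Solving yields:
  h_s_1 = 340/131
  h_s_3 = 500/131

Starting state is s_1, so the expected hitting time is h_s_1 = 340/131.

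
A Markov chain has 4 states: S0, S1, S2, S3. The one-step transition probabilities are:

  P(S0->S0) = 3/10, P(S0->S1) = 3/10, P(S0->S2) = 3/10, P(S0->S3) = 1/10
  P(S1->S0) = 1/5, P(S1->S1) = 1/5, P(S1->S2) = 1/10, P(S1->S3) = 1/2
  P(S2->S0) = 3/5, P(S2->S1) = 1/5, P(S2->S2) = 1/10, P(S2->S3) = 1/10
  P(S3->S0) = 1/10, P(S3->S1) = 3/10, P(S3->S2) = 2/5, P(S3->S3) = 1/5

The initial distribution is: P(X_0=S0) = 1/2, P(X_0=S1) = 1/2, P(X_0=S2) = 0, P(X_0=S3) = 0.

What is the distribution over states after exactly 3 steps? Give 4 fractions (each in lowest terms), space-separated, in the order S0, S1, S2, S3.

Propagating the distribution step by step (d_{t+1} = d_t * P):
d_0 = (S0=1/2, S1=1/2, S2=0, S3=0)
  d_1[S0] = 1/2*3/10 + 1/2*1/5 + 0*3/5 + 0*1/10 = 1/4
  d_1[S1] = 1/2*3/10 + 1/2*1/5 + 0*1/5 + 0*3/10 = 1/4
  d_1[S2] = 1/2*3/10 + 1/2*1/10 + 0*1/10 + 0*2/5 = 1/5
  d_1[S3] = 1/2*1/10 + 1/2*1/2 + 0*1/10 + 0*1/5 = 3/10
d_1 = (S0=1/4, S1=1/4, S2=1/5, S3=3/10)
  d_2[S0] = 1/4*3/10 + 1/4*1/5 + 1/5*3/5 + 3/10*1/10 = 11/40
  d_2[S1] = 1/4*3/10 + 1/4*1/5 + 1/5*1/5 + 3/10*3/10 = 51/200
  d_2[S2] = 1/4*3/10 + 1/4*1/10 + 1/5*1/10 + 3/10*2/5 = 6/25
  d_2[S3] = 1/4*1/10 + 1/4*1/2 + 1/5*1/10 + 3/10*1/5 = 23/100
d_2 = (S0=11/40, S1=51/200, S2=6/25, S3=23/100)
  d_3[S0] = 11/40*3/10 + 51/200*1/5 + 6/25*3/5 + 23/100*1/10 = 601/2000
  d_3[S1] = 11/40*3/10 + 51/200*1/5 + 6/25*1/5 + 23/100*3/10 = 501/2000
  d_3[S2] = 11/40*3/10 + 51/200*1/10 + 6/25*1/10 + 23/100*2/5 = 28/125
  d_3[S3] = 11/40*1/10 + 51/200*1/2 + 6/25*1/10 + 23/100*1/5 = 9/40
d_3 = (S0=601/2000, S1=501/2000, S2=28/125, S3=9/40)

Answer: 601/2000 501/2000 28/125 9/40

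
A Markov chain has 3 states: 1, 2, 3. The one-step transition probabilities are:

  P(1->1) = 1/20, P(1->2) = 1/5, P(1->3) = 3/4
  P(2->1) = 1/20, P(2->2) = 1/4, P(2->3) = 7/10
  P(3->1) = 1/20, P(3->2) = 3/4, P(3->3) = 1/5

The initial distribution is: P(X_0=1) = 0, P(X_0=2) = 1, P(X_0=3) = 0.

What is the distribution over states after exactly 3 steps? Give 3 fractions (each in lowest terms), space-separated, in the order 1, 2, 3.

Propagating the distribution step by step (d_{t+1} = d_t * P):
d_0 = (1=0, 2=1, 3=0)
  d_1[1] = 0*1/20 + 1*1/20 + 0*1/20 = 1/20
  d_1[2] = 0*1/5 + 1*1/4 + 0*3/4 = 1/4
  d_1[3] = 0*3/4 + 1*7/10 + 0*1/5 = 7/10
d_1 = (1=1/20, 2=1/4, 3=7/10)
  d_2[1] = 1/20*1/20 + 1/4*1/20 + 7/10*1/20 = 1/20
  d_2[2] = 1/20*1/5 + 1/4*1/4 + 7/10*3/4 = 239/400
  d_2[3] = 1/20*3/4 + 1/4*7/10 + 7/10*1/5 = 141/400
d_2 = (1=1/20, 2=239/400, 3=141/400)
  d_3[1] = 1/20*1/20 + 239/400*1/20 + 141/400*1/20 = 1/20
  d_3[2] = 1/20*1/5 + 239/400*1/4 + 141/400*3/4 = 339/800
  d_3[3] = 1/20*3/4 + 239/400*7/10 + 141/400*1/5 = 421/800
d_3 = (1=1/20, 2=339/800, 3=421/800)

Answer: 1/20 339/800 421/800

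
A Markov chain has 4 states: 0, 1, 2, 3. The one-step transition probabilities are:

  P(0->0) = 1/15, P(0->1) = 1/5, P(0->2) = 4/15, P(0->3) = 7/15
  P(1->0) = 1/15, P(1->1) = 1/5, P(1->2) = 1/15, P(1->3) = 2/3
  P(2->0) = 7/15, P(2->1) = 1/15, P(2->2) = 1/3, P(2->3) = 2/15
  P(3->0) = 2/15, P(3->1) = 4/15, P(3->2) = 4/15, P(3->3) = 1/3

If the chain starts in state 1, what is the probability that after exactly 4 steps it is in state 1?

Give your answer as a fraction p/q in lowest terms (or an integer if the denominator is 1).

Answer: 1967/10125

Derivation:
Computing P^4 by repeated multiplication:
P^1 =
  0: [1/15, 1/5, 4/15, 7/15]
  1: [1/15, 1/5, 1/15, 2/3]
  2: [7/15, 1/15, 1/3, 2/15]
  3: [2/15, 4/15, 4/15, 1/3]
P^2 =
  0: [46/225, 44/225, 11/45, 16/45]
  1: [31/225, 53/225, 52/225, 89/225]
  2: [47/225, 37/225, 62/225, 79/225]
  3: [44/225, 14/75, 52/225, 29/75]
P^3 =
  0: [127/675, 43/225, 823/3375, 424/1125]
  1: [626/3375, 44/225, 793/3375, 48/125]
  2: [676/3375, 14/75, 851/3375, 406/1125]
  3: [208/1125, 658/3375, 826/3375, 1267/3375]
P^4 =
  0: [71/375, 9751/50625, 12388/50625, 18901/50625]
  1: [3143/16875, 1967/10125, 12313/50625, 19048/50625]
  2: [3233/16875, 9641/50625, 12461/50625, 18824/50625]
  3: [9598/50625, 1948/10125, 12352/50625, 3787/10125]

(P^4)[1 -> 1] = 1967/10125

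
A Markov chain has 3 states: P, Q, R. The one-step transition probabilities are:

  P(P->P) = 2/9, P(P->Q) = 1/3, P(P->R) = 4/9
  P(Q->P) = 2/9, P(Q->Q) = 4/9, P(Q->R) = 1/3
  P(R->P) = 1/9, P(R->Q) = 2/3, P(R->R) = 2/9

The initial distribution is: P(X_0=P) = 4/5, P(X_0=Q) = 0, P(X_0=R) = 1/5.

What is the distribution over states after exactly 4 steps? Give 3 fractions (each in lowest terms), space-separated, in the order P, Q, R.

Propagating the distribution step by step (d_{t+1} = d_t * P):
d_0 = (P=4/5, Q=0, R=1/5)
  d_1[P] = 4/5*2/9 + 0*2/9 + 1/5*1/9 = 1/5
  d_1[Q] = 4/5*1/3 + 0*4/9 + 1/5*2/3 = 2/5
  d_1[R] = 4/5*4/9 + 0*1/3 + 1/5*2/9 = 2/5
d_1 = (P=1/5, Q=2/5, R=2/5)
  d_2[P] = 1/5*2/9 + 2/5*2/9 + 2/5*1/9 = 8/45
  d_2[Q] = 1/5*1/3 + 2/5*4/9 + 2/5*2/3 = 23/45
  d_2[R] = 1/5*4/9 + 2/5*1/3 + 2/5*2/9 = 14/45
d_2 = (P=8/45, Q=23/45, R=14/45)
  d_3[P] = 8/45*2/9 + 23/45*2/9 + 14/45*1/9 = 76/405
  d_3[Q] = 8/45*1/3 + 23/45*4/9 + 14/45*2/3 = 40/81
  d_3[R] = 8/45*4/9 + 23/45*1/3 + 14/45*2/9 = 43/135
d_3 = (P=76/405, Q=40/81, R=43/135)
  d_4[P] = 76/405*2/9 + 40/81*2/9 + 43/135*1/9 = 227/1215
  d_4[Q] = 76/405*1/3 + 40/81*4/9 + 43/135*2/3 = 1802/3645
  d_4[R] = 76/405*4/9 + 40/81*1/3 + 43/135*2/9 = 1162/3645
d_4 = (P=227/1215, Q=1802/3645, R=1162/3645)

Answer: 227/1215 1802/3645 1162/3645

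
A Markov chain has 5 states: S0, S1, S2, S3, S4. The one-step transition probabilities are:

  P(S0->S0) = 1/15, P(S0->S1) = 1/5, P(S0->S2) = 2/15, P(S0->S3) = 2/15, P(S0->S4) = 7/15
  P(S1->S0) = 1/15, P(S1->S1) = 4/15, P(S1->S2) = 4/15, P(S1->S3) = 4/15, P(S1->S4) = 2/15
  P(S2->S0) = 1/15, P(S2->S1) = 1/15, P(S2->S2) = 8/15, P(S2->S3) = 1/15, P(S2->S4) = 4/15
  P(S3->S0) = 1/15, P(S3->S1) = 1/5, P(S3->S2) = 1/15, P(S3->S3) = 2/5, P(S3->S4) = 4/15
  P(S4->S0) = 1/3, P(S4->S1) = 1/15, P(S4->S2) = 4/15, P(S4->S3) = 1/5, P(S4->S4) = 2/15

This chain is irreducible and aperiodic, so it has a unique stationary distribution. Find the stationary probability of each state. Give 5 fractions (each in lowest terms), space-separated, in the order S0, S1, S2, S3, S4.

Answer: 1837/13999 1947/13999 7961/27998 5691/27998 3389/13999

Derivation:
The stationary distribution satisfies pi = pi * P, i.e.:
  pi_S0 = 1/15*pi_S0 + 1/15*pi_S1 + 1/15*pi_S2 + 1/15*pi_S3 + 1/3*pi_S4
  pi_S1 = 1/5*pi_S0 + 4/15*pi_S1 + 1/15*pi_S2 + 1/5*pi_S3 + 1/15*pi_S4
  pi_S2 = 2/15*pi_S0 + 4/15*pi_S1 + 8/15*pi_S2 + 1/15*pi_S3 + 4/15*pi_S4
  pi_S3 = 2/15*pi_S0 + 4/15*pi_S1 + 1/15*pi_S2 + 2/5*pi_S3 + 1/5*pi_S4
  pi_S4 = 7/15*pi_S0 + 2/15*pi_S1 + 4/15*pi_S2 + 4/15*pi_S3 + 2/15*pi_S4
with normalization: pi_S0 + pi_S1 + pi_S2 + pi_S3 + pi_S4 = 1.

Using the first 4 balance equations plus normalization, the linear system A*pi = b is:
  [-14/15, 1/15, 1/15, 1/15, 1/3] . pi = 0
  [1/5, -11/15, 1/15, 1/5, 1/15] . pi = 0
  [2/15, 4/15, -7/15, 1/15, 4/15] . pi = 0
  [2/15, 4/15, 1/15, -3/5, 1/5] . pi = 0
  [1, 1, 1, 1, 1] . pi = 1

Solving yields:
  pi_S0 = 1837/13999
  pi_S1 = 1947/13999
  pi_S2 = 7961/27998
  pi_S3 = 5691/27998
  pi_S4 = 3389/13999

Verification (pi * P):
  1837/13999*1/15 + 1947/13999*1/15 + 7961/27998*1/15 + 5691/27998*1/15 + 3389/13999*1/3 = 1837/13999 = pi_S0  (ok)
  1837/13999*1/5 + 1947/13999*4/15 + 7961/27998*1/15 + 5691/27998*1/5 + 3389/13999*1/15 = 1947/13999 = pi_S1  (ok)
  1837/13999*2/15 + 1947/13999*4/15 + 7961/27998*8/15 + 5691/27998*1/15 + 3389/13999*4/15 = 7961/27998 = pi_S2  (ok)
  1837/13999*2/15 + 1947/13999*4/15 + 7961/27998*1/15 + 5691/27998*2/5 + 3389/13999*1/5 = 5691/27998 = pi_S3  (ok)
  1837/13999*7/15 + 1947/13999*2/15 + 7961/27998*4/15 + 5691/27998*4/15 + 3389/13999*2/15 = 3389/13999 = pi_S4  (ok)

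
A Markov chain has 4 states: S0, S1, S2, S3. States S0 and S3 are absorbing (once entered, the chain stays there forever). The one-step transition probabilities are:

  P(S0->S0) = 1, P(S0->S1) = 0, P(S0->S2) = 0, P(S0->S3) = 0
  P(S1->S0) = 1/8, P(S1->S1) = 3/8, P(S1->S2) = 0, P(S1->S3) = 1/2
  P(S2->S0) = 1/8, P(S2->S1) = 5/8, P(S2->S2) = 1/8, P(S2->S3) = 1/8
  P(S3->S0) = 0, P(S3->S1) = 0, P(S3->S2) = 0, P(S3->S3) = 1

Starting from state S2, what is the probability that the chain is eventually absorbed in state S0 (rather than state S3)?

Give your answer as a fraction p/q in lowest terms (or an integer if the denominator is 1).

Answer: 2/7

Derivation:
Let a_i = P(absorbed in S0 | start in state i).
Boundary conditions: a_S0 = 1, a_S3 = 0.
For each transient state i, a_i = sum_j P(i->j) * a_j:
  a_S1 = 1/8*a_S0 + 3/8*a_S1 + 0*a_S2 + 1/2*a_S3
  a_S2 = 1/8*a_S0 + 5/8*a_S1 + 1/8*a_S2 + 1/8*a_S3

Substituting a_S0 = 1 and a_S3 = 0, rearrange to (I - Q) a = r where r[i] = P(i -> S0):
  [5/8, 0] . (a_S1, a_S2) = 1/8
  [-5/8, 7/8] . (a_S1, a_S2) = 1/8

Solving yields:
  a_S1 = 1/5
  a_S2 = 2/7

Starting state is S2, so the absorption probability is a_S2 = 2/7.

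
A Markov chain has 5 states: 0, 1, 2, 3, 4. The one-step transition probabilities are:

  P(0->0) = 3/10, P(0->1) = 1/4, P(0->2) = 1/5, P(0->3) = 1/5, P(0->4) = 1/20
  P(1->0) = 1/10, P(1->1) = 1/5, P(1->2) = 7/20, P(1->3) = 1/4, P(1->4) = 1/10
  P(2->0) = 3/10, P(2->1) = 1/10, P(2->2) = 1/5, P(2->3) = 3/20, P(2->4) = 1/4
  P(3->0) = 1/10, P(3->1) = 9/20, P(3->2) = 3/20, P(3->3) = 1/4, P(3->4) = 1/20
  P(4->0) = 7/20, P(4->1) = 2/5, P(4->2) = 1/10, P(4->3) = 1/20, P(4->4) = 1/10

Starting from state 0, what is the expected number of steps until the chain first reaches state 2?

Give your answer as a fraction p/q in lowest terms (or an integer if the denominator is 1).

Let h_i = expected steps to first reach 2 from state i.
Boundary: h_2 = 0.
First-step equations for the other states:
  h_0 = 1 + 3/10*h_0 + 1/4*h_1 + 1/5*h_2 + 1/5*h_3 + 1/20*h_4
  h_1 = 1 + 1/10*h_0 + 1/5*h_1 + 7/20*h_2 + 1/4*h_3 + 1/10*h_4
  h_3 = 1 + 1/10*h_0 + 9/20*h_1 + 3/20*h_2 + 1/4*h_3 + 1/20*h_4
  h_4 = 1 + 7/20*h_0 + 2/5*h_1 + 1/10*h_2 + 1/20*h_3 + 1/10*h_4

Substituting h_2 = 0 and rearranging gives the linear system (I - Q) h = 1:
  [7/10, -1/4, -1/5, -1/20] . (h_0, h_1, h_3, h_4) = 1
  [-1/10, 4/5, -1/4, -1/10] . (h_0, h_1, h_3, h_4) = 1
  [-1/10, -9/20, 3/4, -1/20] . (h_0, h_1, h_3, h_4) = 1
  [-7/20, -2/5, -1/20, 9/10] . (h_0, h_1, h_3, h_4) = 1

Solving yields:
  h_0 = 74600/16843
  h_1 = 64310/16843
  h_3 = 76360/16843
  h_4 = 80550/16843

Starting state is 0, so the expected hitting time is h_0 = 74600/16843.

Answer: 74600/16843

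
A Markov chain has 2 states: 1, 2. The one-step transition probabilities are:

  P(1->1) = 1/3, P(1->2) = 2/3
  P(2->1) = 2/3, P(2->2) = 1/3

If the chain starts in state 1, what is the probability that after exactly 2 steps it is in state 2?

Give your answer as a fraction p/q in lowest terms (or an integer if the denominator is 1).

Computing P^2 by repeated multiplication:
P^1 =
  1: [1/3, 2/3]
  2: [2/3, 1/3]
P^2 =
  1: [5/9, 4/9]
  2: [4/9, 5/9]

(P^2)[1 -> 2] = 4/9

Answer: 4/9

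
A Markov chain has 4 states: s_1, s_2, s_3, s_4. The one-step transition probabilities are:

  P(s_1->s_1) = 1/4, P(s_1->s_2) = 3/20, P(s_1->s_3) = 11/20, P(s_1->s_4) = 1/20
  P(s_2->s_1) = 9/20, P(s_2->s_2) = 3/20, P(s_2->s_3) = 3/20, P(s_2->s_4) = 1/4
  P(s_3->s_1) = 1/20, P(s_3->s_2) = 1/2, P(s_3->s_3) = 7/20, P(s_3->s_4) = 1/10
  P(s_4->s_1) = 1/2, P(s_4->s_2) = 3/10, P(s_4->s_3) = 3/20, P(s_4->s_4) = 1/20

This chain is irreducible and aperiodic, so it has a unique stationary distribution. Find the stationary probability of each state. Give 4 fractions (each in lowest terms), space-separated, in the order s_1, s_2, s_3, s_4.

Answer: 2951/10840 3053/10840 877/2710 166/1355

Derivation:
The stationary distribution satisfies pi = pi * P, i.e.:
  pi_s_1 = 1/4*pi_s_1 + 9/20*pi_s_2 + 1/20*pi_s_3 + 1/2*pi_s_4
  pi_s_2 = 3/20*pi_s_1 + 3/20*pi_s_2 + 1/2*pi_s_3 + 3/10*pi_s_4
  pi_s_3 = 11/20*pi_s_1 + 3/20*pi_s_2 + 7/20*pi_s_3 + 3/20*pi_s_4
  pi_s_4 = 1/20*pi_s_1 + 1/4*pi_s_2 + 1/10*pi_s_3 + 1/20*pi_s_4
with normalization: pi_s_1 + pi_s_2 + pi_s_3 + pi_s_4 = 1.

Using the first 3 balance equations plus normalization, the linear system A*pi = b is:
  [-3/4, 9/20, 1/20, 1/2] . pi = 0
  [3/20, -17/20, 1/2, 3/10] . pi = 0
  [11/20, 3/20, -13/20, 3/20] . pi = 0
  [1, 1, 1, 1] . pi = 1

Solving yields:
  pi_s_1 = 2951/10840
  pi_s_2 = 3053/10840
  pi_s_3 = 877/2710
  pi_s_4 = 166/1355

Verification (pi * P):
  2951/10840*1/4 + 3053/10840*9/20 + 877/2710*1/20 + 166/1355*1/2 = 2951/10840 = pi_s_1  (ok)
  2951/10840*3/20 + 3053/10840*3/20 + 877/2710*1/2 + 166/1355*3/10 = 3053/10840 = pi_s_2  (ok)
  2951/10840*11/20 + 3053/10840*3/20 + 877/2710*7/20 + 166/1355*3/20 = 877/2710 = pi_s_3  (ok)
  2951/10840*1/20 + 3053/10840*1/4 + 877/2710*1/10 + 166/1355*1/20 = 166/1355 = pi_s_4  (ok)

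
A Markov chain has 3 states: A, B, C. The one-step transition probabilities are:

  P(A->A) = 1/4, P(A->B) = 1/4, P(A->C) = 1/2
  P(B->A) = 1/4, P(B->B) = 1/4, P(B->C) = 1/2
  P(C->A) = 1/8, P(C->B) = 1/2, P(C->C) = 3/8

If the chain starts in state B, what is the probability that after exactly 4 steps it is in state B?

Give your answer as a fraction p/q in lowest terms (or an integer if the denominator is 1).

Answer: 185/512

Derivation:
Computing P^4 by repeated multiplication:
P^1 =
  A: [1/4, 1/4, 1/2]
  B: [1/4, 1/4, 1/2]
  C: [1/8, 1/2, 3/8]
P^2 =
  A: [3/16, 3/8, 7/16]
  B: [3/16, 3/8, 7/16]
  C: [13/64, 11/32, 29/64]
P^3 =
  A: [25/128, 23/64, 57/128]
  B: [25/128, 23/64, 57/128]
  C: [99/512, 93/256, 227/512]
P^4 =
  A: [199/1024, 185/512, 455/1024]
  B: [199/1024, 185/512, 455/1024]
  C: [797/4096, 739/2048, 1821/4096]

(P^4)[B -> B] = 185/512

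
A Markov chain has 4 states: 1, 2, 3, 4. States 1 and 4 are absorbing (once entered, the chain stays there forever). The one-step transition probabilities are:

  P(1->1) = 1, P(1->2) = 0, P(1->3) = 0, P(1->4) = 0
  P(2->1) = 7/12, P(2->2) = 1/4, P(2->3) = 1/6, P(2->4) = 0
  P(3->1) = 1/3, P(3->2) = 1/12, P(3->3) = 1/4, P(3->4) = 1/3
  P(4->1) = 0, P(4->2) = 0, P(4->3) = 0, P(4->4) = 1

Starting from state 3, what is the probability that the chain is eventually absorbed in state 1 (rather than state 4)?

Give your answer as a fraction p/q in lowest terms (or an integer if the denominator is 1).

Answer: 43/79

Derivation:
Let a_i = P(absorbed in 1 | start in state i).
Boundary conditions: a_1 = 1, a_4 = 0.
For each transient state i, a_i = sum_j P(i->j) * a_j:
  a_2 = 7/12*a_1 + 1/4*a_2 + 1/6*a_3 + 0*a_4
  a_3 = 1/3*a_1 + 1/12*a_2 + 1/4*a_3 + 1/3*a_4

Substituting a_1 = 1 and a_4 = 0, rearrange to (I - Q) a = r where r[i] = P(i -> 1):
  [3/4, -1/6] . (a_2, a_3) = 7/12
  [-1/12, 3/4] . (a_2, a_3) = 1/3

Solving yields:
  a_2 = 71/79
  a_3 = 43/79

Starting state is 3, so the absorption probability is a_3 = 43/79.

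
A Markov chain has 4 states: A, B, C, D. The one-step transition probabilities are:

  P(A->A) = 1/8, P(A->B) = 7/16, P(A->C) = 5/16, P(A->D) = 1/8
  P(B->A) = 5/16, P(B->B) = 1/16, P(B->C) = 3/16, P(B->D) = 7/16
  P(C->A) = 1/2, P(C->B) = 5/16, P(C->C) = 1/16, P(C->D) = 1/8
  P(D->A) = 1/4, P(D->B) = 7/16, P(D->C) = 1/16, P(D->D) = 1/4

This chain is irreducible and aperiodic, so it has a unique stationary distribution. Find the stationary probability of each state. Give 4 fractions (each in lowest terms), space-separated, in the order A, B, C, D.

Answer: 839/3032 459/1516 257/1516 761/3032

Derivation:
The stationary distribution satisfies pi = pi * P, i.e.:
  pi_A = 1/8*pi_A + 5/16*pi_B + 1/2*pi_C + 1/4*pi_D
  pi_B = 7/16*pi_A + 1/16*pi_B + 5/16*pi_C + 7/16*pi_D
  pi_C = 5/16*pi_A + 3/16*pi_B + 1/16*pi_C + 1/16*pi_D
  pi_D = 1/8*pi_A + 7/16*pi_B + 1/8*pi_C + 1/4*pi_D
with normalization: pi_A + pi_B + pi_C + pi_D = 1.

Using the first 3 balance equations plus normalization, the linear system A*pi = b is:
  [-7/8, 5/16, 1/2, 1/4] . pi = 0
  [7/16, -15/16, 5/16, 7/16] . pi = 0
  [5/16, 3/16, -15/16, 1/16] . pi = 0
  [1, 1, 1, 1] . pi = 1

Solving yields:
  pi_A = 839/3032
  pi_B = 459/1516
  pi_C = 257/1516
  pi_D = 761/3032

Verification (pi * P):
  839/3032*1/8 + 459/1516*5/16 + 257/1516*1/2 + 761/3032*1/4 = 839/3032 = pi_A  (ok)
  839/3032*7/16 + 459/1516*1/16 + 257/1516*5/16 + 761/3032*7/16 = 459/1516 = pi_B  (ok)
  839/3032*5/16 + 459/1516*3/16 + 257/1516*1/16 + 761/3032*1/16 = 257/1516 = pi_C  (ok)
  839/3032*1/8 + 459/1516*7/16 + 257/1516*1/8 + 761/3032*1/4 = 761/3032 = pi_D  (ok)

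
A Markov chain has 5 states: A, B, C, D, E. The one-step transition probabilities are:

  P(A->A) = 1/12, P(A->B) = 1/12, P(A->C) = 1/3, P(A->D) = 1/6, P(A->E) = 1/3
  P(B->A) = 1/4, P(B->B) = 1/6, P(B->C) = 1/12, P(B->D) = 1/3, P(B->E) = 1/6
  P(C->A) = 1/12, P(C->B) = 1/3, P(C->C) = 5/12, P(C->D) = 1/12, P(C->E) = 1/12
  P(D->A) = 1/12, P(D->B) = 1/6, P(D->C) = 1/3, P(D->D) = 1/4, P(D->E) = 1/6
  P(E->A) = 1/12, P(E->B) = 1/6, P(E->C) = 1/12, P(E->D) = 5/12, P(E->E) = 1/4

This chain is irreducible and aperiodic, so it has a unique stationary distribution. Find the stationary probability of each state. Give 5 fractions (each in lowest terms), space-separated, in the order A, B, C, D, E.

The stationary distribution satisfies pi = pi * P, i.e.:
  pi_A = 1/12*pi_A + 1/4*pi_B + 1/12*pi_C + 1/12*pi_D + 1/12*pi_E
  pi_B = 1/12*pi_A + 1/6*pi_B + 1/3*pi_C + 1/6*pi_D + 1/6*pi_E
  pi_C = 1/3*pi_A + 1/12*pi_B + 5/12*pi_C + 1/3*pi_D + 1/12*pi_E
  pi_D = 1/6*pi_A + 1/3*pi_B + 1/12*pi_C + 1/4*pi_D + 5/12*pi_E
  pi_E = 1/3*pi_A + 1/6*pi_B + 1/12*pi_C + 1/6*pi_D + 1/4*pi_E
with normalization: pi_A + pi_B + pi_C + pi_D + pi_E = 1.

Using the first 4 balance equations plus normalization, the linear system A*pi = b is:
  [-11/12, 1/4, 1/12, 1/12, 1/12] . pi = 0
  [1/12, -5/6, 1/3, 1/6, 1/6] . pi = 0
  [1/3, 1/12, -7/12, 1/3, 1/12] . pi = 0
  [1/6, 1/3, 1/12, -3/4, 5/12] . pi = 0
  [1, 1, 1, 1, 1] . pi = 1

Solving yields:
  pi_A = 81/694
  pi_B = 139/694
  pi_C = 361/1388
  pi_D = 169/694
  pi_E = 249/1388

Verification (pi * P):
  81/694*1/12 + 139/694*1/4 + 361/1388*1/12 + 169/694*1/12 + 249/1388*1/12 = 81/694 = pi_A  (ok)
  81/694*1/12 + 139/694*1/6 + 361/1388*1/3 + 169/694*1/6 + 249/1388*1/6 = 139/694 = pi_B  (ok)
  81/694*1/3 + 139/694*1/12 + 361/1388*5/12 + 169/694*1/3 + 249/1388*1/12 = 361/1388 = pi_C  (ok)
  81/694*1/6 + 139/694*1/3 + 361/1388*1/12 + 169/694*1/4 + 249/1388*5/12 = 169/694 = pi_D  (ok)
  81/694*1/3 + 139/694*1/6 + 361/1388*1/12 + 169/694*1/6 + 249/1388*1/4 = 249/1388 = pi_E  (ok)

Answer: 81/694 139/694 361/1388 169/694 249/1388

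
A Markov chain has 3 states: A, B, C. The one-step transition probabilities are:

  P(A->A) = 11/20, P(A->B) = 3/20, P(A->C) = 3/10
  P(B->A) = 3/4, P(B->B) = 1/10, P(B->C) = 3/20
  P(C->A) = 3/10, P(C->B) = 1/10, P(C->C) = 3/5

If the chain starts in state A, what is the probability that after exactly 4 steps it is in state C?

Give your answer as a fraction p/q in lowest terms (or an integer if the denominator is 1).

Answer: 7971/20000

Derivation:
Computing P^4 by repeated multiplication:
P^1 =
  A: [11/20, 3/20, 3/10]
  B: [3/4, 1/10, 3/20]
  C: [3/10, 1/10, 3/5]
P^2 =
  A: [101/200, 51/400, 147/400]
  B: [213/400, 11/80, 33/100]
  C: [21/50, 23/200, 93/200]
P^3 =
  A: [3869/8000, 501/4000, 3129/8000]
  B: [99/200, 1013/8000, 3027/8000]
  C: [1827/4000, 121/1000, 1689/4000]
P^4 =
  A: [76363/160000, 19869/160000, 7971/20000]
  B: [76917/160000, 499/4000, 63123/160000]
  C: [37491/80000, 9827/80000, 16341/40000]

(P^4)[A -> C] = 7971/20000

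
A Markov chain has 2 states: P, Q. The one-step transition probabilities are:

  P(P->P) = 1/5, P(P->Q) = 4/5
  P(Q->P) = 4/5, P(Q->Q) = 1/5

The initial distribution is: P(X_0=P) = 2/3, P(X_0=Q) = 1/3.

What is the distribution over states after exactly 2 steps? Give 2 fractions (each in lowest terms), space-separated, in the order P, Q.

Propagating the distribution step by step (d_{t+1} = d_t * P):
d_0 = (P=2/3, Q=1/3)
  d_1[P] = 2/3*1/5 + 1/3*4/5 = 2/5
  d_1[Q] = 2/3*4/5 + 1/3*1/5 = 3/5
d_1 = (P=2/5, Q=3/5)
  d_2[P] = 2/5*1/5 + 3/5*4/5 = 14/25
  d_2[Q] = 2/5*4/5 + 3/5*1/5 = 11/25
d_2 = (P=14/25, Q=11/25)

Answer: 14/25 11/25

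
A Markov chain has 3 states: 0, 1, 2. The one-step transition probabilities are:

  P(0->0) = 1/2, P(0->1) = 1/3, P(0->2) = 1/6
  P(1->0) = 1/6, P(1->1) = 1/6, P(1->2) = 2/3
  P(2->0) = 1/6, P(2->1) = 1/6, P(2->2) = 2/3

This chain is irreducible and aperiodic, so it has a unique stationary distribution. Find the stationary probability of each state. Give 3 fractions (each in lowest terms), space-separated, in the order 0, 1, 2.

The stationary distribution satisfies pi = pi * P, i.e.:
  pi_0 = 1/2*pi_0 + 1/6*pi_1 + 1/6*pi_2
  pi_1 = 1/3*pi_0 + 1/6*pi_1 + 1/6*pi_2
  pi_2 = 1/6*pi_0 + 2/3*pi_1 + 2/3*pi_2
with normalization: pi_0 + pi_1 + pi_2 = 1.

Using the first 2 balance equations plus normalization, the linear system A*pi = b is:
  [-1/2, 1/6, 1/6] . pi = 0
  [1/3, -5/6, 1/6] . pi = 0
  [1, 1, 1] . pi = 1

Solving yields:
  pi_0 = 1/4
  pi_1 = 5/24
  pi_2 = 13/24

Verification (pi * P):
  1/4*1/2 + 5/24*1/6 + 13/24*1/6 = 1/4 = pi_0  (ok)
  1/4*1/3 + 5/24*1/6 + 13/24*1/6 = 5/24 = pi_1  (ok)
  1/4*1/6 + 5/24*2/3 + 13/24*2/3 = 13/24 = pi_2  (ok)

Answer: 1/4 5/24 13/24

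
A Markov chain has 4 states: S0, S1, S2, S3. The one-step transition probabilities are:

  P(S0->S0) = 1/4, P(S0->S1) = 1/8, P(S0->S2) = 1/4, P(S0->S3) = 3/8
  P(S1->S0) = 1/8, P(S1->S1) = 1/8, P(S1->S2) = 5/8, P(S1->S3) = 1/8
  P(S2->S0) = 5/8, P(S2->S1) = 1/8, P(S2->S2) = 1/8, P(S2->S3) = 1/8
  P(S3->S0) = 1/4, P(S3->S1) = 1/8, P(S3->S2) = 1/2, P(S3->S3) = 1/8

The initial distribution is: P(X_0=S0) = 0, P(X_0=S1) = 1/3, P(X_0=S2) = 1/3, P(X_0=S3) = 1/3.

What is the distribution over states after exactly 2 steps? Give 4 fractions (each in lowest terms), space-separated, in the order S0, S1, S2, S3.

Answer: 25/64 1/8 53/192 5/24

Derivation:
Propagating the distribution step by step (d_{t+1} = d_t * P):
d_0 = (S0=0, S1=1/3, S2=1/3, S3=1/3)
  d_1[S0] = 0*1/4 + 1/3*1/8 + 1/3*5/8 + 1/3*1/4 = 1/3
  d_1[S1] = 0*1/8 + 1/3*1/8 + 1/3*1/8 + 1/3*1/8 = 1/8
  d_1[S2] = 0*1/4 + 1/3*5/8 + 1/3*1/8 + 1/3*1/2 = 5/12
  d_1[S3] = 0*3/8 + 1/3*1/8 + 1/3*1/8 + 1/3*1/8 = 1/8
d_1 = (S0=1/3, S1=1/8, S2=5/12, S3=1/8)
  d_2[S0] = 1/3*1/4 + 1/8*1/8 + 5/12*5/8 + 1/8*1/4 = 25/64
  d_2[S1] = 1/3*1/8 + 1/8*1/8 + 5/12*1/8 + 1/8*1/8 = 1/8
  d_2[S2] = 1/3*1/4 + 1/8*5/8 + 5/12*1/8 + 1/8*1/2 = 53/192
  d_2[S3] = 1/3*3/8 + 1/8*1/8 + 5/12*1/8 + 1/8*1/8 = 5/24
d_2 = (S0=25/64, S1=1/8, S2=53/192, S3=5/24)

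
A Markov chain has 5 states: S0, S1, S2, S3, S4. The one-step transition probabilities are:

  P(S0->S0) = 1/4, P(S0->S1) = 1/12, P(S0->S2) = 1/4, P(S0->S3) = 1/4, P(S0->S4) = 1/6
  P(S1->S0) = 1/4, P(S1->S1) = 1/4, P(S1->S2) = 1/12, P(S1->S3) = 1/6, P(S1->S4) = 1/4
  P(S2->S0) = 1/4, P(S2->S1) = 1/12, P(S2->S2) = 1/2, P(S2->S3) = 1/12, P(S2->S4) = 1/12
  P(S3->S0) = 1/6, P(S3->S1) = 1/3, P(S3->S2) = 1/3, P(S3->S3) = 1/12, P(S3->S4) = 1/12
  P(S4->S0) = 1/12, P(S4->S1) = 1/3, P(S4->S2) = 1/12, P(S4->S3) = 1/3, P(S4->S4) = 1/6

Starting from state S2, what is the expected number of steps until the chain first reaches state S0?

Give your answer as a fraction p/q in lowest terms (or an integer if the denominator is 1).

Answer: 2052/449

Derivation:
Let h_i = expected steps to first reach S0 from state i.
Boundary: h_S0 = 0.
First-step equations for the other states:
  h_S1 = 1 + 1/4*h_S0 + 1/4*h_S1 + 1/12*h_S2 + 1/6*h_S3 + 1/4*h_S4
  h_S2 = 1 + 1/4*h_S0 + 1/12*h_S1 + 1/2*h_S2 + 1/12*h_S3 + 1/12*h_S4
  h_S3 = 1 + 1/6*h_S0 + 1/3*h_S1 + 1/3*h_S2 + 1/12*h_S3 + 1/12*h_S4
  h_S4 = 1 + 1/12*h_S0 + 1/3*h_S1 + 1/12*h_S2 + 1/3*h_S3 + 1/6*h_S4

Substituting h_S0 = 0 and rearranging gives the linear system (I - Q) h = 1:
  [3/4, -1/12, -1/6, -1/4] . (h_S1, h_S2, h_S3, h_S4) = 1
  [-1/12, 1/2, -1/12, -1/12] . (h_S1, h_S2, h_S3, h_S4) = 1
  [-1/3, -1/3, 11/12, -1/12] . (h_S1, h_S2, h_S3, h_S4) = 1
  [-1/3, -1/12, -1/3, 5/6] . (h_S1, h_S2, h_S3, h_S4) = 1

Solving yields:
  h_S1 = 15144/3143
  h_S2 = 2052/449
  h_S3 = 15756/3143
  h_S4 = 17568/3143

Starting state is S2, so the expected hitting time is h_S2 = 2052/449.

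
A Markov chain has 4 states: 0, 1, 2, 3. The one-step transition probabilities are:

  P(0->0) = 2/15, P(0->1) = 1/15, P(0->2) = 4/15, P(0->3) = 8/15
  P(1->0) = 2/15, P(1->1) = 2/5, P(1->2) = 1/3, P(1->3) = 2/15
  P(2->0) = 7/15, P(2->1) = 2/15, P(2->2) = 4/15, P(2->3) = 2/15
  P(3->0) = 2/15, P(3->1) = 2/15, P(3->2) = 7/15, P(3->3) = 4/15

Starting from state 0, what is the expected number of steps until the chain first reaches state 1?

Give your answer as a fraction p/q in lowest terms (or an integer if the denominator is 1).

Let h_i = expected steps to first reach 1 from state i.
Boundary: h_1 = 0.
First-step equations for the other states:
  h_0 = 1 + 2/15*h_0 + 1/15*h_1 + 4/15*h_2 + 8/15*h_3
  h_2 = 1 + 7/15*h_0 + 2/15*h_1 + 4/15*h_2 + 2/15*h_3
  h_3 = 1 + 2/15*h_0 + 2/15*h_1 + 7/15*h_2 + 4/15*h_3

Substituting h_1 = 0 and rearranging gives the linear system (I - Q) h = 1:
  [13/15, -4/15, -8/15] . (h_0, h_2, h_3) = 1
  [-7/15, 11/15, -2/15] . (h_0, h_2, h_3) = 1
  [-2/15, -7/15, 11/15] . (h_0, h_2, h_3) = 1

Solving yields:
  h_0 = 4545/499
  h_2 = 4350/499
  h_3 = 4275/499

Starting state is 0, so the expected hitting time is h_0 = 4545/499.

Answer: 4545/499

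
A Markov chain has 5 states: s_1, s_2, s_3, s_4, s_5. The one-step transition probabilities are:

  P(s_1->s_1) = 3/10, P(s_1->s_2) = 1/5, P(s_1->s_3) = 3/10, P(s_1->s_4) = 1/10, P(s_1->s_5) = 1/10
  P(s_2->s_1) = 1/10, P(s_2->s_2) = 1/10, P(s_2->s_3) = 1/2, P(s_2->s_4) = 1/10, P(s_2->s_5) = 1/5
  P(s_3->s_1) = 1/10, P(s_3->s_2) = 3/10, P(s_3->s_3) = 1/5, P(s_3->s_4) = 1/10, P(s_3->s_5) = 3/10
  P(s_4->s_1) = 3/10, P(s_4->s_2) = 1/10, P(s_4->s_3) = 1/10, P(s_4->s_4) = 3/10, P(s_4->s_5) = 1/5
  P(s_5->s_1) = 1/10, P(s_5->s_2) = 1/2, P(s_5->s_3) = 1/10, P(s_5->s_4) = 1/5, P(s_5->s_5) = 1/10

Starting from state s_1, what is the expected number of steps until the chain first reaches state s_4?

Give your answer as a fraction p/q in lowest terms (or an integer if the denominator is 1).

Answer: 11910/1409

Derivation:
Let h_i = expected steps to first reach s_4 from state i.
Boundary: h_s_4 = 0.
First-step equations for the other states:
  h_s_1 = 1 + 3/10*h_s_1 + 1/5*h_s_2 + 3/10*h_s_3 + 1/10*h_s_4 + 1/10*h_s_5
  h_s_2 = 1 + 1/10*h_s_1 + 1/10*h_s_2 + 1/2*h_s_3 + 1/10*h_s_4 + 1/5*h_s_5
  h_s_3 = 1 + 1/10*h_s_1 + 3/10*h_s_2 + 1/5*h_s_3 + 1/10*h_s_4 + 3/10*h_s_5
  h_s_5 = 1 + 1/10*h_s_1 + 1/2*h_s_2 + 1/10*h_s_3 + 1/5*h_s_4 + 1/10*h_s_5

Substituting h_s_4 = 0 and rearranging gives the linear system (I - Q) h = 1:
  [7/10, -1/5, -3/10, -1/10] . (h_s_1, h_s_2, h_s_3, h_s_5) = 1
  [-1/10, 9/10, -1/2, -1/5] . (h_s_1, h_s_2, h_s_3, h_s_5) = 1
  [-1/10, -3/10, 4/5, -3/10] . (h_s_1, h_s_2, h_s_3, h_s_5) = 1
  [-1/10, -1/2, -1/10, 9/10] . (h_s_1, h_s_2, h_s_3, h_s_5) = 1

Solving yields:
  h_s_1 = 11910/1409
  h_s_2 = 11760/1409
  h_s_3 = 11680/1409
  h_s_5 = 10720/1409

Starting state is s_1, so the expected hitting time is h_s_1 = 11910/1409.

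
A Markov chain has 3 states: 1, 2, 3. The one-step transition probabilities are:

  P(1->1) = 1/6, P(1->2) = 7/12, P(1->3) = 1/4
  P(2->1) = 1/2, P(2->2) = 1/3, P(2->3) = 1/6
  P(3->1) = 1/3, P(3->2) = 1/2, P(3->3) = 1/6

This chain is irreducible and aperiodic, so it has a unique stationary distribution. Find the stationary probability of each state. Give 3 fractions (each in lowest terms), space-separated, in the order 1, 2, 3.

The stationary distribution satisfies pi = pi * P, i.e.:
  pi_1 = 1/6*pi_1 + 1/2*pi_2 + 1/3*pi_3
  pi_2 = 7/12*pi_1 + 1/3*pi_2 + 1/2*pi_3
  pi_3 = 1/4*pi_1 + 1/6*pi_2 + 1/6*pi_3
with normalization: pi_1 + pi_2 + pi_3 = 1.

Using the first 2 balance equations plus normalization, the linear system A*pi = b is:
  [-5/6, 1/2, 1/3] . pi = 0
  [7/12, -2/3, 1/2] . pi = 0
  [1, 1, 1] . pi = 1

Solving yields:
  pi_1 = 34/97
  pi_2 = 44/97
  pi_3 = 19/97

Verification (pi * P):
  34/97*1/6 + 44/97*1/2 + 19/97*1/3 = 34/97 = pi_1  (ok)
  34/97*7/12 + 44/97*1/3 + 19/97*1/2 = 44/97 = pi_2  (ok)
  34/97*1/4 + 44/97*1/6 + 19/97*1/6 = 19/97 = pi_3  (ok)

Answer: 34/97 44/97 19/97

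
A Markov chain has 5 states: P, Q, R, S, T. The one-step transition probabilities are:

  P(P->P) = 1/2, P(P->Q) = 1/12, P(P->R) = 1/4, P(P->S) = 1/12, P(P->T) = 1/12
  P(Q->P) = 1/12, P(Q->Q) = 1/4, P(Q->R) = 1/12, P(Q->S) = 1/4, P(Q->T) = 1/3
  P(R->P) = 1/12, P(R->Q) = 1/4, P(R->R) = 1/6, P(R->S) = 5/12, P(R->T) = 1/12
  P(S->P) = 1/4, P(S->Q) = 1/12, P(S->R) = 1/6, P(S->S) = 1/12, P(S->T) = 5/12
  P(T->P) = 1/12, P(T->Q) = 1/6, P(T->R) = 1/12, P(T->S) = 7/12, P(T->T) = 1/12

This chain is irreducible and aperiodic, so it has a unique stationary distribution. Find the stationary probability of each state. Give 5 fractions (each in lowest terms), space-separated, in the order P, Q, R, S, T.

Answer: 1813/8294 630/4147 2567/16588 4397/16588 1739/8294

Derivation:
The stationary distribution satisfies pi = pi * P, i.e.:
  pi_P = 1/2*pi_P + 1/12*pi_Q + 1/12*pi_R + 1/4*pi_S + 1/12*pi_T
  pi_Q = 1/12*pi_P + 1/4*pi_Q + 1/4*pi_R + 1/12*pi_S + 1/6*pi_T
  pi_R = 1/4*pi_P + 1/12*pi_Q + 1/6*pi_R + 1/6*pi_S + 1/12*pi_T
  pi_S = 1/12*pi_P + 1/4*pi_Q + 5/12*pi_R + 1/12*pi_S + 7/12*pi_T
  pi_T = 1/12*pi_P + 1/3*pi_Q + 1/12*pi_R + 5/12*pi_S + 1/12*pi_T
with normalization: pi_P + pi_Q + pi_R + pi_S + pi_T = 1.

Using the first 4 balance equations plus normalization, the linear system A*pi = b is:
  [-1/2, 1/12, 1/12, 1/4, 1/12] . pi = 0
  [1/12, -3/4, 1/4, 1/12, 1/6] . pi = 0
  [1/4, 1/12, -5/6, 1/6, 1/12] . pi = 0
  [1/12, 1/4, 5/12, -11/12, 7/12] . pi = 0
  [1, 1, 1, 1, 1] . pi = 1

Solving yields:
  pi_P = 1813/8294
  pi_Q = 630/4147
  pi_R = 2567/16588
  pi_S = 4397/16588
  pi_T = 1739/8294

Verification (pi * P):
  1813/8294*1/2 + 630/4147*1/12 + 2567/16588*1/12 + 4397/16588*1/4 + 1739/8294*1/12 = 1813/8294 = pi_P  (ok)
  1813/8294*1/12 + 630/4147*1/4 + 2567/16588*1/4 + 4397/16588*1/12 + 1739/8294*1/6 = 630/4147 = pi_Q  (ok)
  1813/8294*1/4 + 630/4147*1/12 + 2567/16588*1/6 + 4397/16588*1/6 + 1739/8294*1/12 = 2567/16588 = pi_R  (ok)
  1813/8294*1/12 + 630/4147*1/4 + 2567/16588*5/12 + 4397/16588*1/12 + 1739/8294*7/12 = 4397/16588 = pi_S  (ok)
  1813/8294*1/12 + 630/4147*1/3 + 2567/16588*1/12 + 4397/16588*5/12 + 1739/8294*1/12 = 1739/8294 = pi_T  (ok)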